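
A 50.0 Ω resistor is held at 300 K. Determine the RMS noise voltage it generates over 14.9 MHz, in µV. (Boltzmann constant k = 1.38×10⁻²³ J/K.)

3.51 µV

V_n = √(4kTRB)
4kTRB = 4 × 1.38×10⁻²³ × 300 × 5.00×10¹ × 1.49×10⁷ = 1.23×10⁻¹¹ V²
V_n = √(1.23×10⁻¹¹) = 3.51×10⁻⁶ V = 3.51 µV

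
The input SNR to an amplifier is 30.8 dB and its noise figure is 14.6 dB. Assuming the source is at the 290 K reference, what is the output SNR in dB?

By definition F = SNR_in/SNR_out, so in dB: SNR_out = SNR_in − NF
SNR_out = 30.8 − 14.6 = 16.2 dB

16.2 dB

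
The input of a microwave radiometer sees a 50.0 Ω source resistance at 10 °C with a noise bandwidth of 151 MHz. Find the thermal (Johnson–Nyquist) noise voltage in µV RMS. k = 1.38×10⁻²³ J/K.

10.9 µV

T = 10 °C + 273.15 = 283.15 K
V_n = √(4kTRB)
4kTRB = 4 × 1.38×10⁻²³ × 283.15 × 5.00×10¹ × 1.51×10⁸ = 1.18×10⁻¹⁰ V²
V_n = √(1.18×10⁻¹⁰) = 1.09×10⁻⁵ V = 10.9 µV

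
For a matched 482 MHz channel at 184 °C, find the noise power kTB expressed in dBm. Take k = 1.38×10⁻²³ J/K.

T = 184 °C + 273.15 = 457.15 K
P_n = kTB = 1.38×10⁻²³ × 457.15 × 4.82×10⁸ = 3.04×10⁻¹² W
In dBm: 10 log₁₀(3.04×10⁻¹² / 10⁻³) = −85.2 dBm

−85.2 dBm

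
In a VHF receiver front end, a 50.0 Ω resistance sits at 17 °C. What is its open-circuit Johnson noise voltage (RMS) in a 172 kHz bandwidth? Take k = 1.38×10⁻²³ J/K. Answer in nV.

371 nV

T = 17 °C + 273.15 = 290.15 K
V_n = √(4kTRB)
4kTRB = 4 × 1.38×10⁻²³ × 290.15 × 5.00×10¹ × 1.72×10⁵ = 1.38×10⁻¹³ V²
V_n = √(1.38×10⁻¹³) = 3.71×10⁻⁷ V = 371 nV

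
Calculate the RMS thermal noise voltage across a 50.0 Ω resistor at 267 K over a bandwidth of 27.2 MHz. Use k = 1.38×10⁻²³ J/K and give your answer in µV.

4.48 µV

V_n = √(4kTRB)
4kTRB = 4 × 1.38×10⁻²³ × 267 × 5.00×10¹ × 2.72×10⁷ = 2.00×10⁻¹¹ V²
V_n = √(2.00×10⁻¹¹) = 4.48×10⁻⁶ V = 4.48 µV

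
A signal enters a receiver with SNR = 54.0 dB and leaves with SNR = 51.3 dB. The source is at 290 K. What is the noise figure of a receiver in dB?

NF (dB) = SNR_in(dB) − SNR_out(dB) when the source is at T₀
NF = 54.0 − 51.3 = 2.7 dB

2.7 dB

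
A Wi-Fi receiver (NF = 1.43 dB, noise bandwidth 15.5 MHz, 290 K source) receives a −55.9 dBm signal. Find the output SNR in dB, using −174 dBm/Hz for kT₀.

44.8 dB

Noise floor: N = −174 + 10 log₁₀(B) + NF
10 log₁₀(1.55×10⁷) = 71.9 dB
N = −174 + 71.9 + 1.43 = −100.67 dBm
SNR = P_sig − N = −55.9 − (−100.67) = 44.77 dB → 44.8 dB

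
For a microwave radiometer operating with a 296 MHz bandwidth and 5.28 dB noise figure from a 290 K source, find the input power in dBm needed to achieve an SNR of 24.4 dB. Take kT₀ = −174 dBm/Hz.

Sensitivity = −174 + 10 log₁₀(B) + NF + SNR_min
= −174 + 84.71 + 5.28 + 24.4
= −59.61 dBm → −59.6 dBm

−59.6 dBm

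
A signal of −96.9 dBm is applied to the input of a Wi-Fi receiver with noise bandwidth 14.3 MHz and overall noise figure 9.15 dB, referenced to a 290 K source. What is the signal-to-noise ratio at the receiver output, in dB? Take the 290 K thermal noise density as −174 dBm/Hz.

Noise floor: N = −174 + 10 log₁₀(B) + NF
10 log₁₀(1.43×10⁷) = 71.55 dB
N = −174 + 71.55 + 9.15 = −93.30 dBm
SNR = P_sig − N = −96.9 − (−93.30) = −3.60 dB → −3.6 dB

−3.6 dB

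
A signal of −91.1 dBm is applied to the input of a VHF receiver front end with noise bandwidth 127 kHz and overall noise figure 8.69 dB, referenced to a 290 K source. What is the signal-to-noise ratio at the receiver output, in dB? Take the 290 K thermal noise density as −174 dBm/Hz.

Noise floor: N = −174 + 10 log₁₀(B) + NF
10 log₁₀(1.27×10⁵) = 51.04 dB
N = −174 + 51.04 + 8.69 = −114.27 dBm
SNR = P_sig − N = −91.1 − (−114.27) = 23.17 dB → 23.2 dB

23.2 dB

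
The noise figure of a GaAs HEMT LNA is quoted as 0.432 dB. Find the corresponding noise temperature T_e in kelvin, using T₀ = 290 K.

30.3 K

F = 10^(0.432/10) = 1.10459
T_e = (F − 1)·T₀ = (1.10459 − 1) × 290 = 30.3 K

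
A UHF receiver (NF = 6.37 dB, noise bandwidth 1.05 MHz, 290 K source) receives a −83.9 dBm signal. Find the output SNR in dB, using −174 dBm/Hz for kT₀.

Noise floor: N = −174 + 10 log₁₀(B) + NF
10 log₁₀(1.05×10⁶) = 60.21 dB
N = −174 + 60.21 + 6.37 = −107.42 dBm
SNR = P_sig − N = −83.9 − (−107.42) = 23.52 dB → 23.5 dB

23.5 dB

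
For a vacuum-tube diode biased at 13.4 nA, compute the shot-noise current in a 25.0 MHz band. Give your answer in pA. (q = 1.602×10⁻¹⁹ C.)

I_n = √(2qI·B)
2qI·B = 2 × 1.602×10⁻¹⁹ × 1.34×10⁻⁸ × 2.50×10⁷ = 1.07×10⁻¹⁹ A²
I_n = √(1.07×10⁻¹⁹) = 3.28×10⁻¹⁰ A = 328 pA

328 pA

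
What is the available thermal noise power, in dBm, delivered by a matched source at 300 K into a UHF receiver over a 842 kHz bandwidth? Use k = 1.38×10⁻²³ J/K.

−114.6 dBm

P_n = kTB = 1.38×10⁻²³ × 300 × 8.42×10⁵ = 3.49×10⁻¹⁵ W
In dBm: 10 log₁₀(3.49×10⁻¹⁵ / 10⁻³) = −114.6 dBm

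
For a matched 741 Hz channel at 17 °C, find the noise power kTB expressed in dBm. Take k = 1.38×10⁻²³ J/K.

T = 17 °C + 273.15 = 290.15 K
P_n = kTB = 1.38×10⁻²³ × 290.15 × 7.41×10² = 2.97×10⁻¹⁸ W
In dBm: 10 log₁₀(2.97×10⁻¹⁸ / 10⁻³) = −145.3 dBm

−145.3 dBm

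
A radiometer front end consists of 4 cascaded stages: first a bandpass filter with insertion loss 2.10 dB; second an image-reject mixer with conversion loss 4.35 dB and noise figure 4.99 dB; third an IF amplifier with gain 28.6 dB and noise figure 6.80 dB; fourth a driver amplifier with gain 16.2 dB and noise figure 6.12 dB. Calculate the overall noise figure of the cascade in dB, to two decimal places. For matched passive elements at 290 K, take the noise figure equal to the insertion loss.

Convert to linear (a loss of L dB is a gain of −L dB): F_i = 10^(NF_i/10), G_i = 10^(G_i,dB/10)
  Stage 1: F_1 = 10^(2.10/10) = 1.622, G_1 = 10^(−2.10/10) = 0.6166
  Stage 2: F_2 = 10^(4.99/10) = 3.155, G_2 = 10^(−4.35/10) = 0.3673
  Stage 3: F_3 = 10^(6.80/10) = 4.786, G_3 = 10^(28.6/10) = 724.4
  Stage 4: F_4 = 10^(6.12/10) = 4.093, G_4 = 10^(16.2/10) = 41.69
Friis cascade:
  F = 1.622 + (3.155 − 1)/0.6166 + (4.786 − 1)/0.2265 + (4.093 − 1)/164.1 = 21.85
NF = 10 log₁₀(21.85) = 13.40 dB

13.40 dB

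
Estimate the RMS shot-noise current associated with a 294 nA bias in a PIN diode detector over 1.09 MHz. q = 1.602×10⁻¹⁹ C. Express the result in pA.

I_n = √(2qI·B)
2qI·B = 2 × 1.602×10⁻¹⁹ × 2.94×10⁻⁷ × 1.09×10⁶ = 1.03×10⁻¹⁹ A²
I_n = √(1.03×10⁻¹⁹) = 3.20×10⁻¹⁰ A = 320 pA

320 pA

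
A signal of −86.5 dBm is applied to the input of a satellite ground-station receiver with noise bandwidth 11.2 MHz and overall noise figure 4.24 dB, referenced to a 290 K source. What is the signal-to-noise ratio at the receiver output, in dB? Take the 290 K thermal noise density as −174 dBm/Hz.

12.8 dB

Noise floor: N = −174 + 10 log₁₀(B) + NF
10 log₁₀(1.12×10⁷) = 70.49 dB
N = −174 + 70.49 + 4.24 = −99.27 dBm
SNR = P_sig − N = −86.5 − (−99.27) = 12.77 dB → 12.8 dB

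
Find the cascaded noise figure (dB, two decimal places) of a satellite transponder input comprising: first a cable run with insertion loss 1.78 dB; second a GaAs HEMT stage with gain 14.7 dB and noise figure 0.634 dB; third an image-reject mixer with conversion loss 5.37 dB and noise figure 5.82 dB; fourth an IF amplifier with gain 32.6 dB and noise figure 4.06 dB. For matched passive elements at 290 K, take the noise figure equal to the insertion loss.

Convert to linear (a loss of L dB is a gain of −L dB): F_i = 10^(NF_i/10), G_i = 10^(G_i,dB/10)
  Stage 1: F_1 = 10^(1.78/10) = 1.507, G_1 = 10^(−1.78/10) = 0.6637
  Stage 2: F_2 = 10^(0.634/10) = 1.157, G_2 = 10^(14.7/10) = 29.51
  Stage 3: F_3 = 10^(5.82/10) = 3.819, G_3 = 10^(−5.37/10) = 0.2904
  Stage 4: F_4 = 10^(4.06/10) = 2.547, G_4 = 10^(32.6/10) = 1820
Friis cascade:
  F = 1.507 + (1.157 − 1)/0.6637 + (3.819 − 1)/19.59 + (2.547 − 1)/5.689 = 2.159
NF = 10 log₁₀(2.159) = 3.34 dB

3.34 dB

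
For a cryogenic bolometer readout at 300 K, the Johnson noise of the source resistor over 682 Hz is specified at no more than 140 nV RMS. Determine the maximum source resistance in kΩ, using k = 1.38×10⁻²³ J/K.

Johnson–Nyquist: V_n = √(4kTRB) ⇒ R = V_n² / (4kTB)
4kTB = 4 × 1.38×10⁻²³ × 300 × 6.82×10² = 1.13×10⁻¹⁷
R = (1.40×10⁻⁷)² / 1.13×10⁻¹⁷ = 1.74×10³ Ω = 1.74 kΩ

1.74 kΩ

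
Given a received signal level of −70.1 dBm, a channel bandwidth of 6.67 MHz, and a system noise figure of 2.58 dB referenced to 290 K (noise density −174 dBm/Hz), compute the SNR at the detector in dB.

33.1 dB

Noise floor: N = −174 + 10 log₁₀(B) + NF
10 log₁₀(6.67×10⁶) = 68.24 dB
N = −174 + 68.24 + 2.58 = −103.18 dBm
SNR = P_sig − N = −70.1 − (−103.18) = 33.08 dB → 33.1 dB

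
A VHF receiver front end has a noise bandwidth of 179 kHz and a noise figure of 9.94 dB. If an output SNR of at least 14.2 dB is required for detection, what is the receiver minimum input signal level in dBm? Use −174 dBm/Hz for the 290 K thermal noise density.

Sensitivity = −174 + 10 log₁₀(B) + NF + SNR_min
= −174 + 52.53 + 9.94 + 14.2
= −97.33 dBm → −97.3 dBm

−97.3 dBm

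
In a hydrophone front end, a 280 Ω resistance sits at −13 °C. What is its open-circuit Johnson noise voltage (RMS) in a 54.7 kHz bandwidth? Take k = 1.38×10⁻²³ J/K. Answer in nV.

469 nV

T = −13 °C + 273.15 = 260.15 K
V_n = √(4kTRB)
4kTRB = 4 × 1.38×10⁻²³ × 260.15 × 2.80×10² × 5.47×10⁴ = 2.20×10⁻¹³ V²
V_n = √(2.20×10⁻¹³) = 4.69×10⁻⁷ V = 469 nV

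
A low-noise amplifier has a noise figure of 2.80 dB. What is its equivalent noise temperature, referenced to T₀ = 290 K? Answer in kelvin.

263 K

F = 10^(2.80/10) = 1.90546
T_e = (F − 1)·T₀ = (1.90546 − 1) × 290 = 263 K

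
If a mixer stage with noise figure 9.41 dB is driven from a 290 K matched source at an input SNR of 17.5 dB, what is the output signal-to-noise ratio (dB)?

By definition F = SNR_in/SNR_out, so in dB: SNR_out = SNR_in − NF
SNR_out = 17.5 − 9.41 = 8.09 dB

8.09 dB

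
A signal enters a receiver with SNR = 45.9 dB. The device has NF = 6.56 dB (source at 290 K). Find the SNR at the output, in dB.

39.34 dB

By definition F = SNR_in/SNR_out, so in dB: SNR_out = SNR_in − NF
SNR_out = 45.9 − 6.56 = 39.34 dB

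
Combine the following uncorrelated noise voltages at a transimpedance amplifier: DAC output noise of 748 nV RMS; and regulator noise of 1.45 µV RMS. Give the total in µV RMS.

1.63 µV

Uncorrelated sources add in power (mean-square): V_tot = √(ΣV_i²)
V_tot = √[(7.48×10⁻⁷)² + (1.45×10⁻⁶)²] = 1.63×10⁻⁶ V = 1.63 µV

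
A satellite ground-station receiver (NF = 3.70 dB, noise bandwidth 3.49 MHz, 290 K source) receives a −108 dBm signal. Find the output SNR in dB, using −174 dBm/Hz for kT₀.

−3.1 dB

Noise floor: N = −174 + 10 log₁₀(B) + NF
10 log₁₀(3.49×10⁶) = 65.43 dB
N = −174 + 65.43 + 3.70 = −104.87 dBm
SNR = P_sig − N = −108 − (−104.87) = −3.13 dB → −3.1 dB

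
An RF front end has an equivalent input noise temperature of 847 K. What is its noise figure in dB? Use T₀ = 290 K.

F = 1 + T_e/T₀ = 1 + 847/290 = 3.92069
NF = 10 log₁₀(3.92069) = 5.93 dB

5.93 dB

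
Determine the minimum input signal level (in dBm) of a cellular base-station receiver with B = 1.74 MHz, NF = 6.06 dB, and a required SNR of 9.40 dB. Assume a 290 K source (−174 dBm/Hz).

−96.1 dBm

Sensitivity = −174 + 10 log₁₀(B) + NF + SNR_min
= −174 + 62.41 + 6.06 + 9.40
= −96.13 dBm → −96.1 dBm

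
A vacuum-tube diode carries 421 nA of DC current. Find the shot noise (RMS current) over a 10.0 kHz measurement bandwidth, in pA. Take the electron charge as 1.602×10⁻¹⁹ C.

36.7 pA

I_n = √(2qI·B)
2qI·B = 2 × 1.602×10⁻¹⁹ × 4.21×10⁻⁷ × 1.00×10⁴ = 1.35×10⁻²¹ A²
I_n = √(1.35×10⁻²¹) = 3.67×10⁻¹¹ A = 36.7 pA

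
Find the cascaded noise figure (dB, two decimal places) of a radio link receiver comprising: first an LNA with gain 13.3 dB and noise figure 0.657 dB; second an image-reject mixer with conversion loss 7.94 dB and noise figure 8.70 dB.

1.65 dB

Convert to linear (a loss of L dB is a gain of −L dB): F_i = 10^(NF_i/10), G_i = 10^(G_i,dB/10)
  Stage 1: F_1 = 10^(0.657/10) = 1.163, G_1 = 10^(13.3/10) = 21.38
  Stage 2: F_2 = 10^(8.70/10) = 7.413, G_2 = 10^(−7.94/10) = 0.1607
Friis cascade:
  F = 1.163 + (7.413 − 1)/21.38 = 1.463
NF = 10 log₁₀(1.463) = 1.65 dB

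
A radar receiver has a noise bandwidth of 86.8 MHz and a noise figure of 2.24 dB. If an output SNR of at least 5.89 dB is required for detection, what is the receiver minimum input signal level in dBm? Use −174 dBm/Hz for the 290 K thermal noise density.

−86.5 dBm

Sensitivity = −174 + 10 log₁₀(B) + NF + SNR_min
= −174 + 79.39 + 2.24 + 5.89
= −86.48 dBm → −86.5 dBm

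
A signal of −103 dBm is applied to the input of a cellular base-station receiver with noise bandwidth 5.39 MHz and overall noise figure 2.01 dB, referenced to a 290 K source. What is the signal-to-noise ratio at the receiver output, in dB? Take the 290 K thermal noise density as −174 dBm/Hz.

1.7 dB

Noise floor: N = −174 + 10 log₁₀(B) + NF
10 log₁₀(5.39×10⁶) = 67.32 dB
N = −174 + 67.32 + 2.01 = −104.67 dBm
SNR = P_sig − N = −103 − (−104.67) = 1.67 dB → 1.7 dB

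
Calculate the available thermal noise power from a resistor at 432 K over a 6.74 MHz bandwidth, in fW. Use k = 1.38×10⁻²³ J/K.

40.2 fW

P_n = kTB = 1.38×10⁻²³ × 432 × 6.74×10⁶ = 4.02×10⁻¹⁴ W = 40.2 fW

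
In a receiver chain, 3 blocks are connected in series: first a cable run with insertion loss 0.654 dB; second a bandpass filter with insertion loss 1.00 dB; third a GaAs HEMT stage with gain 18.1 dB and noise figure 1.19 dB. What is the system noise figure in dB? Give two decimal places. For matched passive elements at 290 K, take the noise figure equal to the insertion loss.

2.84 dB

Convert to linear (a loss of L dB is a gain of −L dB): F_i = 10^(NF_i/10), G_i = 10^(G_i,dB/10)
  Stage 1: F_1 = 10^(0.654/10) = 1.163, G_1 = 10^(−0.654/10) = 0.8602
  Stage 2: F_2 = 10^(1.00/10) = 1.259, G_2 = 10^(−1.00/10) = 0.7943
  Stage 3: F_3 = 10^(1.19/10) = 1.315, G_3 = 10^(18.1/10) = 64.57
Friis cascade:
  F = 1.163 + (1.259 − 1)/0.8602 + (1.315 − 1)/0.6833 = 1.925
NF = 10 log₁₀(1.925) = 2.84 dB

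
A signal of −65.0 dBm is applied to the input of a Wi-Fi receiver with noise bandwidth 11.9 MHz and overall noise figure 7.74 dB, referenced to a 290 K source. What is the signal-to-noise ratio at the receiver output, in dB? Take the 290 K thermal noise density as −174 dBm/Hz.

30.5 dB

Noise floor: N = −174 + 10 log₁₀(B) + NF
10 log₁₀(1.19×10⁷) = 70.76 dB
N = −174 + 70.76 + 7.74 = −95.50 dBm
SNR = P_sig − N = −65.0 − (−95.50) = 30.50 dB → 30.5 dB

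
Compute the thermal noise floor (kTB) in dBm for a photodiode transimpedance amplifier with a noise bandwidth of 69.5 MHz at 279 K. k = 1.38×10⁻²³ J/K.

−95.7 dBm

P_n = kTB = 1.38×10⁻²³ × 279 × 6.95×10⁷ = 2.68×10⁻¹³ W
In dBm: 10 log₁₀(2.68×10⁻¹³ / 10⁻³) = −95.7 dBm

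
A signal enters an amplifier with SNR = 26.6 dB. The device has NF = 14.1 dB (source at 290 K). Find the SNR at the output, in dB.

12.5 dB

By definition F = SNR_in/SNR_out, so in dB: SNR_out = SNR_in − NF
SNR_out = 26.6 − 14.1 = 12.5 dB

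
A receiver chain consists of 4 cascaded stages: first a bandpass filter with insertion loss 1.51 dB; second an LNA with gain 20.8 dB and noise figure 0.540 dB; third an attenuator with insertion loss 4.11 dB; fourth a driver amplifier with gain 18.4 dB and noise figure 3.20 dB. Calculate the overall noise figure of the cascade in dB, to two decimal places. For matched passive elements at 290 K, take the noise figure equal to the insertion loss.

Convert to linear (a loss of L dB is a gain of −L dB): F_i = 10^(NF_i/10), G_i = 10^(G_i,dB/10)
  Stage 1: F_1 = 10^(1.51/10) = 1.416, G_1 = 10^(−1.51/10) = 0.7063
  Stage 2: F_2 = 10^(0.540/10) = 1.132, G_2 = 10^(20.8/10) = 120.2
  Stage 3: F_3 = 10^(4.11/10) = 2.576, G_3 = 10^(−4.11/10) = 0.3882
  Stage 4: F_4 = 10^(3.20/10) = 2.089, G_4 = 10^(18.4/10) = 69.18
Friis cascade:
  F = 1.416 + (1.132 − 1)/0.7063 + (2.576 − 1)/84.92 + (2.089 − 1)/32.96 = 1.655
NF = 10 log₁₀(1.655) = 2.19 dB

2.19 dB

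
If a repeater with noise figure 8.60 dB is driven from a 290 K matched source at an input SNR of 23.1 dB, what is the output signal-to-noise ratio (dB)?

By definition F = SNR_in/SNR_out, so in dB: SNR_out = SNR_in − NF
SNR_out = 23.1 − 8.60 = 14.50 dB

14.50 dB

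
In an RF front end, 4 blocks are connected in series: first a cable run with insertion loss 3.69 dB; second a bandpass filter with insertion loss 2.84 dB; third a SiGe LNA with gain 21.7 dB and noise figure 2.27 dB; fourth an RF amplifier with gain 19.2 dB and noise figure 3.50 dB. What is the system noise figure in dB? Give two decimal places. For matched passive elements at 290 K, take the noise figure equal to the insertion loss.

8.82 dB

Convert to linear (a loss of L dB is a gain of −L dB): F_i = 10^(NF_i/10), G_i = 10^(G_i,dB/10)
  Stage 1: F_1 = 10^(3.69/10) = 2.339, G_1 = 10^(−3.69/10) = 0.4276
  Stage 2: F_2 = 10^(2.84/10) = 1.923, G_2 = 10^(−2.84/10) = 0.5200
  Stage 3: F_3 = 10^(2.27/10) = 1.687, G_3 = 10^(21.7/10) = 147.9
  Stage 4: F_4 = 10^(3.50/10) = 2.239, G_4 = 10^(19.2/10) = 83.18
Friis cascade:
  F = 2.339 + (1.923 − 1)/0.4276 + (1.687 − 1)/0.2223 + (2.239 − 1)/32.89 = 7.623
NF = 10 log₁₀(7.623) = 8.82 dB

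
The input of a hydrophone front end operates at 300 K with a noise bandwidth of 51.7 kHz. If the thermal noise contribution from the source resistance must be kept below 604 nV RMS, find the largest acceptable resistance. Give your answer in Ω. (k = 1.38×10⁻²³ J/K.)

426 Ω

Johnson–Nyquist: V_n = √(4kTRB) ⇒ R = V_n² / (4kTB)
4kTB = 4 × 1.38×10⁻²³ × 300 × 5.17×10⁴ = 8.56×10⁻¹⁶
R = (6.04×10⁻⁷)² / 8.56×10⁻¹⁶ = 4.26×10² Ω = 426 Ω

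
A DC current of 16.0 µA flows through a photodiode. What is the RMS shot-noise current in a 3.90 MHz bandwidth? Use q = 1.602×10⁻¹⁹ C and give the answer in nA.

I_n = √(2qI·B)
2qI·B = 2 × 1.602×10⁻¹⁹ × 1.60×10⁻⁵ × 3.90×10⁶ = 2.00×10⁻¹⁷ A²
I_n = √(2.00×10⁻¹⁷) = 4.47×10⁻⁹ A = 4.47 nA

4.47 nA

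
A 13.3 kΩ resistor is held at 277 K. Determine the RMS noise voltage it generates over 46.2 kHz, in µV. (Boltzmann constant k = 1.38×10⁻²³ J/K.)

V_n = √(4kTRB)
4kTRB = 4 × 1.38×10⁻²³ × 277 × 1.33×10⁴ × 4.62×10⁴ = 9.40×10⁻¹² V²
V_n = √(9.40×10⁻¹²) = 3.07×10⁻⁶ V = 3.07 µV

3.07 µV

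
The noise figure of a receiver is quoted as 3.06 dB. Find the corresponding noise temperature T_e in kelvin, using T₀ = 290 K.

297 K

F = 10^(3.06/10) = 2.02302
T_e = (F − 1)·T₀ = (2.02302 − 1) × 290 = 297 K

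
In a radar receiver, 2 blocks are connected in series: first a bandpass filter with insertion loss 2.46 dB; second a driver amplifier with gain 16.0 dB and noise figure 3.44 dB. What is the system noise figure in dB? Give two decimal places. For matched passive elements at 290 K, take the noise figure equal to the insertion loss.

Convert to linear (a loss of L dB is a gain of −L dB): F_i = 10^(NF_i/10), G_i = 10^(G_i,dB/10)
  Stage 1: F_1 = 10^(2.46/10) = 1.762, G_1 = 10^(−2.46/10) = 0.5675
  Stage 2: F_2 = 10^(3.44/10) = 2.208, G_2 = 10^(16.0/10) = 39.81
Friis cascade:
  F = 1.762 + (2.208 − 1)/0.5675 = 3.890
NF = 10 log₁₀(3.890) = 5.90 dB

5.90 dB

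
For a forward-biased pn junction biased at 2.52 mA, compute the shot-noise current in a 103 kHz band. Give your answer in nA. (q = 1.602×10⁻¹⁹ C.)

I_n = √(2qI·B)
2qI·B = 2 × 1.602×10⁻¹⁹ × 2.52×10⁻³ × 1.03×10⁵ = 8.32×10⁻¹⁷ A²
I_n = √(8.32×10⁻¹⁷) = 9.12×10⁻⁹ A = 9.12 nA

9.12 nA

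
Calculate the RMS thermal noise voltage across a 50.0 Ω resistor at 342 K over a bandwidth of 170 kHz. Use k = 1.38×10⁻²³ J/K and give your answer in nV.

401 nV

V_n = √(4kTRB)
4kTRB = 4 × 1.38×10⁻²³ × 342 × 5.00×10¹ × 1.70×10⁵ = 1.60×10⁻¹³ V²
V_n = √(1.60×10⁻¹³) = 4.01×10⁻⁷ V = 401 nV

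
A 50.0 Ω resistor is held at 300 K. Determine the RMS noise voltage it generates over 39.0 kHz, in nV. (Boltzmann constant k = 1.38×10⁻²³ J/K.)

V_n = √(4kTRB)
4kTRB = 4 × 1.38×10⁻²³ × 300 × 5.00×10¹ × 3.90×10⁴ = 3.23×10⁻¹⁴ V²
V_n = √(3.23×10⁻¹⁴) = 1.80×10⁻⁷ V = 180 nV

180 nV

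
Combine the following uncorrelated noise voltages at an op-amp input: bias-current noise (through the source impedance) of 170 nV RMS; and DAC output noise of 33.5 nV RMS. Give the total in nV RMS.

Uncorrelated sources add in power (mean-square): V_tot = √(ΣV_i²)
V_tot = √[(1.70×10⁻⁷)² + (3.35×10⁻⁸)²] = 1.73×10⁻⁷ V = 173 nV

173 nV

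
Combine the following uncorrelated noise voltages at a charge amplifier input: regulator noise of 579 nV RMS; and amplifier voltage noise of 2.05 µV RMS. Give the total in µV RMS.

2.13 µV

Uncorrelated sources add in power (mean-square): V_tot = √(ΣV_i²)
V_tot = √[(5.79×10⁻⁷)² + (2.05×10⁻⁶)²] = 2.13×10⁻⁶ V = 2.13 µV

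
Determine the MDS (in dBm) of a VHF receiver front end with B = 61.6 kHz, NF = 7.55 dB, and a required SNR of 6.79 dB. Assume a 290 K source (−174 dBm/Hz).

−111.8 dBm

Sensitivity = −174 + 10 log₁₀(B) + NF + SNR_min
= −174 + 47.9 + 7.55 + 6.79
= −111.76 dBm → −111.8 dBm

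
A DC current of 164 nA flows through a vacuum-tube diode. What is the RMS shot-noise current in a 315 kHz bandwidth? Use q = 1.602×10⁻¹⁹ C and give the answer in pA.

I_n = √(2qI·B)
2qI·B = 2 × 1.602×10⁻¹⁹ × 1.64×10⁻⁷ × 3.15×10⁵ = 1.66×10⁻²⁰ A²
I_n = √(1.66×10⁻²⁰) = 1.29×10⁻¹⁰ A = 129 pA

129 pA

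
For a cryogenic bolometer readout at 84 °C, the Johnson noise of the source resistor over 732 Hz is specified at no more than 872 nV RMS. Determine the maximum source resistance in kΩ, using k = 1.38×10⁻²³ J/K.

T = 84 °C + 273.15 = 357.15 K
Johnson–Nyquist: V_n = √(4kTRB) ⇒ R = V_n² / (4kTB)
4kTB = 4 × 1.38×10⁻²³ × 357.15 × 7.32×10² = 1.44×10⁻¹⁷
R = (8.72×10⁻⁷)² / 1.44×10⁻¹⁷ = 5.27×10⁴ Ω = 52.7 kΩ

52.7 kΩ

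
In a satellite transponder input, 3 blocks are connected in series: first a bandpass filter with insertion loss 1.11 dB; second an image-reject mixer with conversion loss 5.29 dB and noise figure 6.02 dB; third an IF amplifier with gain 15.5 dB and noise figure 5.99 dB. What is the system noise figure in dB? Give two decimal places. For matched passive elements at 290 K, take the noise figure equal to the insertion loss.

Convert to linear (a loss of L dB is a gain of −L dB): F_i = 10^(NF_i/10), G_i = 10^(G_i,dB/10)
  Stage 1: F_1 = 10^(1.11/10) = 1.291, G_1 = 10^(−1.11/10) = 0.7745
  Stage 2: F_2 = 10^(6.02/10) = 3.999, G_2 = 10^(−5.29/10) = 0.2958
  Stage 3: F_3 = 10^(5.99/10) = 3.972, G_3 = 10^(15.5/10) = 35.48
Friis cascade:
  F = 1.291 + (3.999 − 1)/0.7745 + (3.972 − 1)/0.2291 = 18.14
NF = 10 log₁₀(18.14) = 12.59 dB

12.59 dB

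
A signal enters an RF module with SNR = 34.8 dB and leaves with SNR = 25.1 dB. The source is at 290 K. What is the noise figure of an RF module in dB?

NF (dB) = SNR_in(dB) − SNR_out(dB) when the source is at T₀
NF = 34.8 − 25.1 = 9.7 dB

9.7 dB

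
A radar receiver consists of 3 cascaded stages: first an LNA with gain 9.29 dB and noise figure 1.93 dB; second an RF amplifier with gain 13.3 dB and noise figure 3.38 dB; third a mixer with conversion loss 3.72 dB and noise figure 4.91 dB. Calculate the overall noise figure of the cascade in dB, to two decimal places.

Convert to linear (a loss of L dB is a gain of −L dB): F_i = 10^(NF_i/10), G_i = 10^(G_i,dB/10)
  Stage 1: F_1 = 10^(1.93/10) = 1.560, G_1 = 10^(9.29/10) = 8.492
  Stage 2: F_2 = 10^(3.38/10) = 2.178, G_2 = 10^(13.3/10) = 21.38
  Stage 3: F_3 = 10^(4.91/10) = 3.097, G_3 = 10^(−3.72/10) = 0.4246
Friis cascade:
  F = 1.560 + (2.178 − 1)/8.492 + (3.097 − 1)/181.6 = 1.710
NF = 10 log₁₀(1.710) = 2.33 dB

2.33 dB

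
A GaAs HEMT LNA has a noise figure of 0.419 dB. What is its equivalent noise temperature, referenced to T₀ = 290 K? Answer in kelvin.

29.4 K

F = 10^(0.419/10) = 1.10129
T_e = (F − 1)·T₀ = (1.10129 − 1) × 290 = 29.4 K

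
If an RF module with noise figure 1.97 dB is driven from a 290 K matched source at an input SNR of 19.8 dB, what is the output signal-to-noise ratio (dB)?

17.83 dB

By definition F = SNR_in/SNR_out, so in dB: SNR_out = SNR_in − NF
SNR_out = 19.8 − 1.97 = 17.83 dB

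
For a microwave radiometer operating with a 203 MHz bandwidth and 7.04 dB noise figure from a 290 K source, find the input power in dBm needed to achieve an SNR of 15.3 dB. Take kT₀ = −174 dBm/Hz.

−68.6 dBm

Sensitivity = −174 + 10 log₁₀(B) + NF + SNR_min
= −174 + 83.07 + 7.04 + 15.3
= −68.59 dBm → −68.6 dBm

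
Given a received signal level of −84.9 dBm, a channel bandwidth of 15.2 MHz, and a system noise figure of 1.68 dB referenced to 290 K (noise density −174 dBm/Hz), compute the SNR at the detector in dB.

15.6 dB

Noise floor: N = −174 + 10 log₁₀(B) + NF
10 log₁₀(1.52×10⁷) = 71.82 dB
N = −174 + 71.82 + 1.68 = −100.50 dBm
SNR = P_sig − N = −84.9 − (−100.50) = 15.60 dB → 15.6 dB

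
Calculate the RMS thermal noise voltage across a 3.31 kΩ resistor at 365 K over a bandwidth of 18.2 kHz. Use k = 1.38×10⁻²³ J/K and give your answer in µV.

1.10 µV

V_n = √(4kTRB)
4kTRB = 4 × 1.38×10⁻²³ × 365 × 3.31×10³ × 1.82×10⁴ = 1.21×10⁻¹² V²
V_n = √(1.21×10⁻¹²) = 1.10×10⁻⁶ V = 1.10 µV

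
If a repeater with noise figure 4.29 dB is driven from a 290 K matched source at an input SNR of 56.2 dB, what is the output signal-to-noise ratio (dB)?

51.91 dB

By definition F = SNR_in/SNR_out, so in dB: SNR_out = SNR_in − NF
SNR_out = 56.2 − 4.29 = 51.91 dB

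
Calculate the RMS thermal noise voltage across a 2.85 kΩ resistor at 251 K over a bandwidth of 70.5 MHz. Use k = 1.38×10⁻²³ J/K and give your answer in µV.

52.8 µV

V_n = √(4kTRB)
4kTRB = 4 × 1.38×10⁻²³ × 251 × 2.85×10³ × 7.05×10⁷ = 2.78×10⁻⁹ V²
V_n = √(2.78×10⁻⁹) = 5.28×10⁻⁵ V = 52.8 µV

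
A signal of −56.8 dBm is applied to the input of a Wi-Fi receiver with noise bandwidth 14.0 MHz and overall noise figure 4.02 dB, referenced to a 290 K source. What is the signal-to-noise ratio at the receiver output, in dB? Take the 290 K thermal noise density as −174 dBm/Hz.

41.7 dB

Noise floor: N = −174 + 10 log₁₀(B) + NF
10 log₁₀(1.40×10⁷) = 71.46 dB
N = −174 + 71.46 + 4.02 = −98.52 dBm
SNR = P_sig − N = −56.8 − (−98.52) = 41.72 dB → 41.7 dB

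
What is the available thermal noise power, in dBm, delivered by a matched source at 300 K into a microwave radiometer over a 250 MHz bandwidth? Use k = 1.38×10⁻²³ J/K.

P_n = kTB = 1.38×10⁻²³ × 300 × 2.50×10⁸ = 1.04×10⁻¹² W
In dBm: 10 log₁₀(1.04×10⁻¹² / 10⁻³) = −89.9 dBm

−89.9 dBm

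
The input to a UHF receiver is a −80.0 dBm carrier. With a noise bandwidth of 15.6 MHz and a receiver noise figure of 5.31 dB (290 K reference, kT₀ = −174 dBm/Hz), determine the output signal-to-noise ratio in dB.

Noise floor: N = −174 + 10 log₁₀(B) + NF
10 log₁₀(1.56×10⁷) = 71.93 dB
N = −174 + 71.93 + 5.31 = −96.76 dBm
SNR = P_sig − N = −80.0 − (−96.76) = 16.76 dB → 16.8 dB

16.8 dB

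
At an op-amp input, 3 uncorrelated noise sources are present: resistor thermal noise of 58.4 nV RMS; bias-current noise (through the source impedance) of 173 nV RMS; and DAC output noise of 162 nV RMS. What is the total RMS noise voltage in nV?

244 nV

Uncorrelated sources add in power (mean-square): V_tot = √(ΣV_i²)
V_tot = √[(5.84×10⁻⁸)² + (1.73×10⁻⁷)² + (1.62×10⁻⁷)²] = 2.44×10⁻⁷ V = 244 nV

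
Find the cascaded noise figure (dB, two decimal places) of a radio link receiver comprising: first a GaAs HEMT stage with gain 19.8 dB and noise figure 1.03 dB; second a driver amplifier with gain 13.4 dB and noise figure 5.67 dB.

Convert to linear (a loss of L dB is a gain of −L dB): F_i = 10^(NF_i/10), G_i = 10^(G_i,dB/10)
  Stage 1: F_1 = 10^(1.03/10) = 1.268, G_1 = 10^(19.8/10) = 95.50
  Stage 2: F_2 = 10^(5.67/10) = 3.690, G_2 = 10^(13.4/10) = 21.88
Friis cascade:
  F = 1.268 + (3.690 − 1)/95.50 = 1.296
NF = 10 log₁₀(1.296) = 1.13 dB

1.13 dB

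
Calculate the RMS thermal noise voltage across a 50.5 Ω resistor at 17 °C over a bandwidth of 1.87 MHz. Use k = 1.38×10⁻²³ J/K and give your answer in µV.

T = 17 °C + 273.15 = 290.15 K
V_n = √(4kTRB)
4kTRB = 4 × 1.38×10⁻²³ × 290.15 × 5.05×10¹ × 1.87×10⁶ = 1.51×10⁻¹² V²
V_n = √(1.51×10⁻¹²) = 1.23×10⁻⁶ V = 1.23 µV

1.23 µV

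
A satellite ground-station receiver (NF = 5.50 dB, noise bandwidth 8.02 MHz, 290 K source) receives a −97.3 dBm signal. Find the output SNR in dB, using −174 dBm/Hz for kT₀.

2.2 dB

Noise floor: N = −174 + 10 log₁₀(B) + NF
10 log₁₀(8.02×10⁶) = 69.04 dB
N = −174 + 69.04 + 5.50 = −99.46 dBm
SNR = P_sig − N = −97.3 − (−99.46) = 2.16 dB → 2.2 dB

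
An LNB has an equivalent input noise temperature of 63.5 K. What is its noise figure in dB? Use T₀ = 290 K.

F = 1 + T_e/T₀ = 1 + 63.5/290 = 1.21897
NF = 10 log₁₀(1.21897) = 0.860 dB

0.860 dB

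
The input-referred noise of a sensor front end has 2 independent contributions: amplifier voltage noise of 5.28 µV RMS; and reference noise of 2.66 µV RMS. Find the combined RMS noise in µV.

Uncorrelated sources add in power (mean-square): V_tot = √(ΣV_i²)
V_tot = √[(5.28×10⁻⁶)² + (2.66×10⁻⁶)²] = 5.91×10⁻⁶ V = 5.91 µV

5.91 µV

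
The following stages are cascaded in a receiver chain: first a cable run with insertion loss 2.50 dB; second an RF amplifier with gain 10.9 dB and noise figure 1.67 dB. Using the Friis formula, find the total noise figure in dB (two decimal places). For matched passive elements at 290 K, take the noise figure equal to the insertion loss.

4.17 dB

Convert to linear (a loss of L dB is a gain of −L dB): F_i = 10^(NF_i/10), G_i = 10^(G_i,dB/10)
  Stage 1: F_1 = 10^(2.50/10) = 1.778, G_1 = 10^(−2.50/10) = 0.5623
  Stage 2: F_2 = 10^(1.67/10) = 1.469, G_2 = 10^(10.9/10) = 12.30
Friis cascade:
  F = 1.778 + (1.469 − 1)/0.5623 = 2.612
NF = 10 log₁₀(2.612) = 4.17 dB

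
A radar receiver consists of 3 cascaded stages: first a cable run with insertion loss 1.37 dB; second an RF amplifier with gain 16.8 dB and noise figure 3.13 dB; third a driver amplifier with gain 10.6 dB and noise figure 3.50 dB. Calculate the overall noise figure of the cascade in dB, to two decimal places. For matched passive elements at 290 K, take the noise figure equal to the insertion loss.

Convert to linear (a loss of L dB is a gain of −L dB): F_i = 10^(NF_i/10), G_i = 10^(G_i,dB/10)
  Stage 1: F_1 = 10^(1.37/10) = 1.371, G_1 = 10^(−1.37/10) = 0.7295
  Stage 2: F_2 = 10^(3.13/10) = 2.056, G_2 = 10^(16.8/10) = 47.86
  Stage 3: F_3 = 10^(3.50/10) = 2.239, G_3 = 10^(10.6/10) = 11.48
Friis cascade:
  F = 1.371 + (2.056 − 1)/0.7295 + (2.239 − 1)/34.91 = 2.854
NF = 10 log₁₀(2.854) = 4.55 dB

4.55 dB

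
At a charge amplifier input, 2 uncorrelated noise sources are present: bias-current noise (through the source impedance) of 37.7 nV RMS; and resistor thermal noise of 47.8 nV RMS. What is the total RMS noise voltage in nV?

60.9 nV

Uncorrelated sources add in power (mean-square): V_tot = √(ΣV_i²)
V_tot = √[(3.77×10⁻⁸)² + (4.78×10⁻⁸)²] = 6.09×10⁻⁸ V = 60.9 nV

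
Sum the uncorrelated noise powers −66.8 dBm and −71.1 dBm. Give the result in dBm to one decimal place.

Convert to linear, add, convert back:
P₁ = 2.09×10⁻¹⁰ W, P₂ = 7.76×10⁻¹¹ W
P_tot = 2.87×10⁻¹⁰ W → 10 log₁₀(P_tot / 10⁻³) = −65.4 dBm

−65.4 dBm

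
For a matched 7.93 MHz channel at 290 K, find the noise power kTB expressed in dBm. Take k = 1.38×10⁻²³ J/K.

P_n = kTB = 1.38×10⁻²³ × 290 × 7.93×10⁶ = 3.17×10⁻¹⁴ W
In dBm: 10 log₁₀(3.17×10⁻¹⁴ / 10⁻³) = −105.0 dBm

−105.0 dBm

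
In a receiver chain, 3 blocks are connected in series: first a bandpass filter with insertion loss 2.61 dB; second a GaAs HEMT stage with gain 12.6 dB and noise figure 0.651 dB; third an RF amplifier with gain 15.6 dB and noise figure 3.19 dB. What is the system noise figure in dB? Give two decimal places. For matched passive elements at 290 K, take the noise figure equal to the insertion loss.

3.48 dB

Convert to linear (a loss of L dB is a gain of −L dB): F_i = 10^(NF_i/10), G_i = 10^(G_i,dB/10)
  Stage 1: F_1 = 10^(2.61/10) = 1.824, G_1 = 10^(−2.61/10) = 0.5483
  Stage 2: F_2 = 10^(0.651/10) = 1.162, G_2 = 10^(12.6/10) = 18.20
  Stage 3: F_3 = 10^(3.19/10) = 2.084, G_3 = 10^(15.6/10) = 36.31
Friis cascade:
  F = 1.824 + (1.162 − 1)/0.5483 + (2.084 − 1)/9.977 = 2.228
NF = 10 log₁₀(2.228) = 3.48 dB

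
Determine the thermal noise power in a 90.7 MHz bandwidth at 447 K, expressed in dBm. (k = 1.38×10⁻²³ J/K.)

P_n = kTB = 1.38×10⁻²³ × 447 × 9.07×10⁷ = 5.59×10⁻¹³ W
In dBm: 10 log₁₀(5.59×10⁻¹³ / 10⁻³) = −92.5 dBm

−92.5 dBm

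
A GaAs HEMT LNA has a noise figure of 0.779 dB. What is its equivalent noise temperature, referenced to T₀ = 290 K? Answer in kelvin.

F = 10^(0.779/10) = 1.19647
T_e = (F − 1)·T₀ = (1.19647 − 1) × 290 = 57.0 K

57.0 K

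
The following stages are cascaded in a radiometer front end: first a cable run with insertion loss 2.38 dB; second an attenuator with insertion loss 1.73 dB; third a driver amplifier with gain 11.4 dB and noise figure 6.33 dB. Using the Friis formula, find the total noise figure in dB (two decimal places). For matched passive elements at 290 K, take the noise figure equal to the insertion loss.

10.44 dB

Convert to linear (a loss of L dB is a gain of −L dB): F_i = 10^(NF_i/10), G_i = 10^(G_i,dB/10)
  Stage 1: F_1 = 10^(2.38/10) = 1.730, G_1 = 10^(−2.38/10) = 0.5781
  Stage 2: F_2 = 10^(1.73/10) = 1.489, G_2 = 10^(−1.73/10) = 0.6714
  Stage 3: F_3 = 10^(6.33/10) = 4.295, G_3 = 10^(11.4/10) = 13.80
Friis cascade:
  F = 1.730 + (1.489 − 1)/0.5781 + (4.295 − 1)/0.3882 = 11.07
NF = 10 log₁₀(11.07) = 10.44 dB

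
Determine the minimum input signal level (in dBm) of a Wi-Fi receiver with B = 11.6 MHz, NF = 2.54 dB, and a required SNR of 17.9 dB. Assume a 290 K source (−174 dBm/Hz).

Sensitivity = −174 + 10 log₁₀(B) + NF + SNR_min
= −174 + 70.64 + 2.54 + 17.9
= −82.92 dBm → −82.9 dBm

−82.9 dBm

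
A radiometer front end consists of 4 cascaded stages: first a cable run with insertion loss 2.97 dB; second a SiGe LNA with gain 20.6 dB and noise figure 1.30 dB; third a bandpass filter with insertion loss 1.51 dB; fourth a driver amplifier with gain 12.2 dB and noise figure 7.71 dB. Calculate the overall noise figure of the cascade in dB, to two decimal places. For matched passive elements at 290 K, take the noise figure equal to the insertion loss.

Convert to linear (a loss of L dB is a gain of −L dB): F_i = 10^(NF_i/10), G_i = 10^(G_i,dB/10)
  Stage 1: F_1 = 10^(2.97/10) = 1.982, G_1 = 10^(−2.97/10) = 0.5047
  Stage 2: F_2 = 10^(1.30/10) = 1.349, G_2 = 10^(20.6/10) = 114.8
  Stage 3: F_3 = 10^(1.51/10) = 1.416, G_3 = 10^(−1.51/10) = 0.7063
  Stage 4: F_4 = 10^(7.71/10) = 5.902, G_4 = 10^(12.2/10) = 16.60
Friis cascade:
  F = 1.982 + (1.349 − 1)/0.5047 + (1.416 − 1)/57.94 + (5.902 − 1)/40.93 = 2.800
NF = 10 log₁₀(2.800) = 4.47 dB

4.47 dB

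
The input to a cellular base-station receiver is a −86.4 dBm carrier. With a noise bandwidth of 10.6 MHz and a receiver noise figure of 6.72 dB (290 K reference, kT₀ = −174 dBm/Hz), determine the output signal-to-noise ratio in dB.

Noise floor: N = −174 + 10 log₁₀(B) + NF
10 log₁₀(1.06×10⁷) = 70.25 dB
N = −174 + 70.25 + 6.72 = −97.03 dBm
SNR = P_sig − N = −86.4 − (−97.03) = 10.63 dB → 10.6 dB

10.6 dB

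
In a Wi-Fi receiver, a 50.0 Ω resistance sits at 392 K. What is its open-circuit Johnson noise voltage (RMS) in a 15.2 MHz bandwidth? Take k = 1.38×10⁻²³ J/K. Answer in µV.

4.06 µV

V_n = √(4kTRB)
4kTRB = 4 × 1.38×10⁻²³ × 392 × 5.00×10¹ × 1.52×10⁷ = 1.64×10⁻¹¹ V²
V_n = √(1.64×10⁻¹¹) = 4.06×10⁻⁶ V = 4.06 µV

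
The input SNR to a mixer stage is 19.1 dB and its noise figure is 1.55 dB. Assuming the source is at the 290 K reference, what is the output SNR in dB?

17.55 dB

By definition F = SNR_in/SNR_out, so in dB: SNR_out = SNR_in − NF
SNR_out = 19.1 − 1.55 = 17.55 dB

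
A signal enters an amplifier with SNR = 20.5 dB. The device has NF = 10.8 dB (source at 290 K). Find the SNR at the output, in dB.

By definition F = SNR_in/SNR_out, so in dB: SNR_out = SNR_in − NF
SNR_out = 20.5 − 10.8 = 9.7 dB

9.7 dB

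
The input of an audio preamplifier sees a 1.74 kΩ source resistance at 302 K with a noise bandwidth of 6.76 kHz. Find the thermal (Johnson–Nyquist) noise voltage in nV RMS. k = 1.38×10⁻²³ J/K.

V_n = √(4kTRB)
4kTRB = 4 × 1.38×10⁻²³ × 302 × 1.74×10³ × 6.76×10³ = 1.96×10⁻¹³ V²
V_n = √(1.96×10⁻¹³) = 4.43×10⁻⁷ V = 443 nV

443 nV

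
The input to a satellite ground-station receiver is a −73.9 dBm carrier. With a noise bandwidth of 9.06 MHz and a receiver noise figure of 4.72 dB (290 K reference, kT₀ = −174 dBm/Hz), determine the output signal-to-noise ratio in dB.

25.8 dB

Noise floor: N = −174 + 10 log₁₀(B) + NF
10 log₁₀(9.06×10⁶) = 69.57 dB
N = −174 + 69.57 + 4.72 = −99.71 dBm
SNR = P_sig − N = −73.9 − (−99.71) = 25.81 dB → 25.8 dB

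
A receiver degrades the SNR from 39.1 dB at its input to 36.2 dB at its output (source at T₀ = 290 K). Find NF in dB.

NF (dB) = SNR_in(dB) − SNR_out(dB) when the source is at T₀
NF = 39.1 − 36.2 = 2.9 dB

2.9 dB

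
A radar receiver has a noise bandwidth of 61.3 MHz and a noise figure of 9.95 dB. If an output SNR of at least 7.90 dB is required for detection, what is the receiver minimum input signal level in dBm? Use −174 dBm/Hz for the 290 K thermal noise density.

Sensitivity = −174 + 10 log₁₀(B) + NF + SNR_min
= −174 + 77.87 + 9.95 + 7.90
= −78.28 dBm → −78.3 dBm

−78.3 dBm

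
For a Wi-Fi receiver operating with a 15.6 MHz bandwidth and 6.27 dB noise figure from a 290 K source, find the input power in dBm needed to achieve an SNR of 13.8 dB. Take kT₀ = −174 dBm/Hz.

−82.0 dBm

Sensitivity = −174 + 10 log₁₀(B) + NF + SNR_min
= −174 + 71.93 + 6.27 + 13.8
= −82.00 dBm → −82.0 dBm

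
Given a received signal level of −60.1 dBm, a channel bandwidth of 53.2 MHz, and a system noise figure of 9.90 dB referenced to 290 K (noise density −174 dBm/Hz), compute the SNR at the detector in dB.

26.7 dB

Noise floor: N = −174 + 10 log₁₀(B) + NF
10 log₁₀(5.32×10⁷) = 77.26 dB
N = −174 + 77.26 + 9.90 = −86.84 dBm
SNR = P_sig − N = −60.1 − (−86.84) = 26.74 dB → 26.7 dB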